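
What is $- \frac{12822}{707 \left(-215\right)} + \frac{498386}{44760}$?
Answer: $\frac{1526621533}{136074876} \approx 11.219$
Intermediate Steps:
$- \frac{12822}{707 \left(-215\right)} + \frac{498386}{44760} = - \frac{12822}{-152005} + 498386 \cdot \frac{1}{44760} = \left(-12822\right) \left(- \frac{1}{152005}\right) + \frac{249193}{22380} = \frac{12822}{152005} + \frac{249193}{22380} = \frac{1526621533}{136074876}$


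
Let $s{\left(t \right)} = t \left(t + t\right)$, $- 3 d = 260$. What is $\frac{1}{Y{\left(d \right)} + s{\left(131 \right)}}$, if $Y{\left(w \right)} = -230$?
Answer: $\frac{1}{34092} \approx 2.9332 \cdot 10^{-5}$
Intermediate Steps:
$d = - \frac{260}{3}$ ($d = \left(- \frac{1}{3}\right) 260 = - \frac{260}{3} \approx -86.667$)
$s{\left(t \right)} = 2 t^{2}$ ($s{\left(t \right)} = t 2 t = 2 t^{2}$)
$\frac{1}{Y{\left(d \right)} + s{\left(131 \right)}} = \frac{1}{-230 + 2 \cdot 131^{2}} = \frac{1}{-230 + 2 \cdot 17161} = \frac{1}{-230 + 34322} = \frac{1}{34092}$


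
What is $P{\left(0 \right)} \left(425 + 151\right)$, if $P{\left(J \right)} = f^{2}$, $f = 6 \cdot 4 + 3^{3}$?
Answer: $1498176$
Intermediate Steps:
$f = 51$ ($f = 24 + 27 = 51$)
$P{\left(J \right)} = 2601$ ($P{\left(J \right)} = 51^{2} = 2601$)
$P{\left(0 \right)} \left(425 + 151\right) = 2601 \left(425 + 151\right) = 2601 \cdot 576 = 1498176$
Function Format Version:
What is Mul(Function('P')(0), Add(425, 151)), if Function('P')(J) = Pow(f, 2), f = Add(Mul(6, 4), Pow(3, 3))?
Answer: 1498176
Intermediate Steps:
f = 51 (f = Add(24, 27) = 51)
Function('P')(J) = 2601 (Function('P')(J) = Pow(51, 2) = 2601)
Mul(Function('P')(0), Add(425, 151)) = Mul(2601, Add(425, 151)) = Mul(2601, 576) = 1498176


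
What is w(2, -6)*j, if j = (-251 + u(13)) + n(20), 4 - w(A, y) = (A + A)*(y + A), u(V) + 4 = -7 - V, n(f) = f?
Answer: -5100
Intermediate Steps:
u(V) = -11 - V (u(V) = -4 + (-7 - V) = -11 - V)
w(A, y) = 4 - 2*A*(A + y) (w(A, y) = 4 - (A + A)*(y + A) = 4 - 2*A*(A + y))
j = -255 (j = (-251 + (-11 - 1*13)) + 20 = (-251 + (-11 - 13)) + 20 = (-251 - 24) + 20 = -275 + 20 = -255)
w(2, -6)*j = (4 - 2*2² - 2*2*(-6))*(-255) = (4 - 2*4 + 24)*(-255) = (4 - 8 + 24)*(-255) = 20*(-255) = -5100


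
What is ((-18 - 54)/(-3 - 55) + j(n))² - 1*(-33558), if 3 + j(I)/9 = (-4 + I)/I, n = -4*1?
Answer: 28272903/841 ≈ 33618.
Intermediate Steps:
n = -4
j(I) = -27 + 9*(-4 + I)/I (j(I) = -27 + 9*((-4 + I)/I) = -27 + 9*(-4 + I)/I)
((-18 - 54)/(-3 - 55) + j(n))² - 1*(-33558) = ((-18 - 54)/(-3 - 55) + (-18 - 36/(-4)))² - 1*(-33558) = (-72/(-58) + (-18 - 36*(-¼)))² + 33558 = (-72*(-1/58) + (-18 + 9))² + 33558 = (36/29 - 9)² + 33558 = (-225/29)² + 33558 = 50625/841 + 33558 = 28272903/841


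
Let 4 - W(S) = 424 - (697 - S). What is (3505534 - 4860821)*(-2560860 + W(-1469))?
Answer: 3468333935718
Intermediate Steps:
W(S) = 277 - S (W(S) = 4 - (424 - (697 - S)) = 4 - (424 + (-697 + S)) = 4 - (-273 + S) = 4 + (273 - S) = 277 - S)
(3505534 - 4860821)*(-2560860 + W(-1469)) = (3505534 - 4860821)*(-2560860 + (277 - 1*(-1469))) = -1355287*(-2560860 + (277 + 1469)) = -1355287*(-2560860 + 1746) = -1355287*(-2559114) = 3468333935718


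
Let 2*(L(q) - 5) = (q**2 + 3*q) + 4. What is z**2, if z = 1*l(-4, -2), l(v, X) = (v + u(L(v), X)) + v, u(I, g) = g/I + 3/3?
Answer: 4225/81 ≈ 52.161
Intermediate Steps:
L(q) = 7 + q**2/2 + 3*q/2 (L(q) = 5 + ((q**2 + 3*q) + 4)/2 = 5 + (4 + q**2 + 3*q)/2 = 5 + (2 + q**2/2 + 3*q/2) = 7 + q**2/2 + 3*q/2)
u(I, g) = 1 + g/I (u(I, g) = g/I + 3*(1/3) = g/I + 1 = 1 + g/I)
l(v, X) = 2*v + (7 + X + v**2/2 + 3*v/2)/(7 + v**2/2 + 3*v/2) (l(v, X) = (v + ((7 + v**2/2 + 3*v/2) + X)/(7 + v**2/2 + 3*v/2)) + v = (v + (7 + X + v**2/2 + 3*v/2)/(7 + v**2/2 + 3*v/2)) + v = 2*v + (7 + X + v**2/2 + 3*v/2)/(7 + v**2/2 + 3*v/2))
z = -65/9 (z = 1*((14 + 2*(-2) + 2*(-4)**3 + 7*(-4)**2 + 31*(-4))/(14 + (-4)**2 + 3*(-4))) = 1*((14 - 4 + 2*(-64) + 7*16 - 124)/(14 + 16 - 12)) = 1*((14 - 4 - 128 + 112 - 124)/18) = 1*((1/18)*(-130)) = 1*(-65/9) = -65/9 ≈ -7.2222)
z**2 = (-65/9)**2 = 4225/81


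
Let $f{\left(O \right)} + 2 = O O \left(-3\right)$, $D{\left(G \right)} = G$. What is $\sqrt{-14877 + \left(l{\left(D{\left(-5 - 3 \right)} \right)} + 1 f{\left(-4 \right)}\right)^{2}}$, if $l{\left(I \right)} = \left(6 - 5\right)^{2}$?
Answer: $2 i \sqrt{3119} \approx 111.7 i$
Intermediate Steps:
$l{\left(I \right)} = 1$ ($l{\left(I \right)} = 1^{2} = 1$)
$f{\left(O \right)} = -2 - 3 O^{2}$ ($f{\left(O \right)} = -2 + O O \left(-3\right) = -2 + O^{2} \left(-3\right) = -2 - 3 O^{2}$)
$\sqrt{-14877 + \left(l{\left(D{\left(-5 - 3 \right)} \right)} + 1 f{\left(-4 \right)}\right)^{2}} = \sqrt{-14877 + \left(1 + 1 \left(-2 - 3 \left(-4\right)^{2}\right)\right)^{2}} = \sqrt{-14877 + \left(1 + 1 \left(-2 - 48\right)\right)^{2}} = \sqrt{-14877 + \left(1 + 1 \left(-50\right)\right)^{2}} = \sqrt{-14877 + \left(1 - 50\right)^{2}} = \sqrt{-14877 + \left(-49\right)^{2}} = \sqrt{-14877 + 2401} = \sqrt{-12476} = 2 i \sqrt{3119}$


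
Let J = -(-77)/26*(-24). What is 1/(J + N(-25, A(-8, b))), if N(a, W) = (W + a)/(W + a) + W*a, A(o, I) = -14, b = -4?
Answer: 13/3639 ≈ 0.0035724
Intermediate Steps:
J = -924/13 (J = -(-77)/26*(-24) = -11*(-7/26)*(-24) = (77/26)*(-24) = -924/13 ≈ -71.077)
N(a, W) = 1 + W*a
1/(J + N(-25, A(-8, b))) = 1/(-924/13 + (1 - 14*(-25))) = 1/(-924/13 + (1 + 350)) = 1/(-924/13 + 351) = 1/(3639/13) = 13/3639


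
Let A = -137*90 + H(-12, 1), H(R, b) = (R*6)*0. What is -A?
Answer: 12330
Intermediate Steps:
H(R, b) = 0 (H(R, b) = (6*R)*0 = 0)
A = -12330 (A = -137*90 + 0 = -12330 + 0 = -12330)
-A = -1*(-12330) = 12330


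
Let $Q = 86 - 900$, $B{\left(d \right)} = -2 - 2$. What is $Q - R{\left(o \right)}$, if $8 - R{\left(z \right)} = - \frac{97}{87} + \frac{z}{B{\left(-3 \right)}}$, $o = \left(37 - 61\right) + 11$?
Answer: $- \frac{285313}{348} \approx -819.87$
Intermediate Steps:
$B{\left(d \right)} = -4$
$o = -13$ ($o = -24 + 11 = -13$)
$Q = -814$ ($Q = 86 - 900 = -814$)
$R{\left(z \right)} = \frac{793}{87} + \frac{z}{4}$ ($R{\left(z \right)} = 8 - \left(- \frac{97}{87} + \frac{z}{-4}\right) = 8 - \left(\left(-97\right) \frac{1}{87} + z \left(- \frac{1}{4}\right)\right) = 8 - \left(- \frac{97}{87} - \frac{z}{4}\right) = 8 + \left(\frac{97}{87} + \frac{z}{4}\right) = \frac{793}{87} + \frac{z}{4}$)
$Q - R{\left(o \right)} = -814 - \left(\frac{793}{87} + \frac{1}{4} \left(-13\right)\right) = -814 - \left(\frac{793}{87} - \frac{13}{4}\right) = -814 - \frac{2041}{348} = - \frac{285313}{348}$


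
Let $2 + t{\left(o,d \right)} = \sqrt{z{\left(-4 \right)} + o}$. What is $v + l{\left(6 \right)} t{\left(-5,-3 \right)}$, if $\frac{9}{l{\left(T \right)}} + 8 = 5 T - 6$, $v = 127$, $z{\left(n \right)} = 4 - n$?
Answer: $\frac{1007}{8} + \frac{9 \sqrt{3}}{16} \approx 126.85$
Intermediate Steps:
$t{\left(o,d \right)} = -2 + \sqrt{8 + o}$ ($t{\left(o,d \right)} = -2 + \sqrt{\left(4 - -4\right) + o} = -2 + \sqrt{\left(4 + 4\right) + o} = -2 + \sqrt{8 + o}$)
$l{\left(T \right)} = \frac{9}{-14 + 5 T}$ ($l{\left(T \right)} = \frac{9}{-8 + \left(5 T - 6\right)} = \frac{9}{-8 + \left(-6 + 5 T\right)} = \frac{9}{-14 + 5 T}$)
$v + l{\left(6 \right)} t{\left(-5,-3 \right)} = 127 + \frac{9}{-14 + 5 \cdot 6} \left(-2 + \sqrt{8 - 5}\right) = 127 + \frac{9}{-14 + 30} \left(-2 + \sqrt{3}\right) = 127 + \frac{9}{16} \left(-2 + \sqrt{3}\right) = 127 + 9 \cdot \frac{1}{16} \left(-2 + \sqrt{3}\right) = 127 + \frac{9 \left(-2 + \sqrt{3}\right)}{16} = 127 - \left(\frac{9}{8} - \frac{9 \sqrt{3}}{16}\right) = \frac{1007}{8} + \frac{9 \sqrt{3}}{16}$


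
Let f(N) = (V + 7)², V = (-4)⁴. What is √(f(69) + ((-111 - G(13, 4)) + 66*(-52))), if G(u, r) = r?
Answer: √65622 ≈ 256.17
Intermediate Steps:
V = 256
f(N) = 69169 (f(N) = (256 + 7)² = 263² = 69169)
√(f(69) + ((-111 - G(13, 4)) + 66*(-52))) = √(69169 + ((-111 - 1*4) + 66*(-52))) = √(69169 + ((-111 - 4) - 3432)) = √(69169 + (-115 - 3432)) = √(69169 - 3547) = √65622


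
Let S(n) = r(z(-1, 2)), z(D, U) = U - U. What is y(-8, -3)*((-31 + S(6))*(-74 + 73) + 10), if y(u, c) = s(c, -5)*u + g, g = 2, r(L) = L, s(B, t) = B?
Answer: 1066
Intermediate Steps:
z(D, U) = 0
y(u, c) = 2 + c*u (y(u, c) = c*u + 2 = 2 + c*u)
S(n) = 0
y(-8, -3)*((-31 + S(6))*(-74 + 73) + 10) = (2 - 3*(-8))*((-31 + 0)*(-74 + 73) + 10) = (2 + 24)*(-31*(-1) + 10) = 26*(31 + 10) = 26*41 = 1066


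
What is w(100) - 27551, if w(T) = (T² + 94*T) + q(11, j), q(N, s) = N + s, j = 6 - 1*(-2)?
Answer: -8132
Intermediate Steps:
j = 8 (j = 6 + 2 = 8)
w(T) = 19 + T² + 94*T (w(T) = (T² + 94*T) + (11 + 8) = (T² + 94*T) + 19 = 19 + T² + 94*T)
w(100) - 27551 = (19 + 100² + 94*100) - 27551 = (19 + 10000 + 9400) - 27551 = 19419 - 27551 = -8132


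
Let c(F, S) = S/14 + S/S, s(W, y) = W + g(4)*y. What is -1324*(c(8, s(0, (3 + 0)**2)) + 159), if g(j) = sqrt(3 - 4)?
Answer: -211840 - 5958*I/7 ≈ -2.1184e+5 - 851.14*I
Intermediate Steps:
g(j) = I (g(j) = sqrt(-1) = I)
s(W, y) = W + I*y
c(F, S) = 1 + S/14 (c(F, S) = S*(1/14) + 1 = S/14 + 1 = 1 + S/14)
-1324*(c(8, s(0, (3 + 0)**2)) + 159) = -1324*((1 + (0 + I*(3 + 0)**2)/14) + 159) = -1324*((1 + (0 + I*3**2)/14) + 159) = -1324*((1 + (0 + I*9)/14) + 159) = -1324*((1 + (0 + 9*I)/14) + 159) = -1324*((1 + (9*I)/14) + 159) = -1324*((1 + 9*I/14) + 159) = -1324*(160 + 9*I/14) = -211840 - 5958*I/7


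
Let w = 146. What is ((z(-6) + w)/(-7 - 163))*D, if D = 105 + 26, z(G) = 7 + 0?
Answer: -1179/10 ≈ -117.90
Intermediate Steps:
z(G) = 7
D = 131
((z(-6) + w)/(-7 - 163))*D = ((7 + 146)/(-7 - 163))*131 = (153/(-170))*131 = (153*(-1/170))*131 = -9/10*131 = -1179/10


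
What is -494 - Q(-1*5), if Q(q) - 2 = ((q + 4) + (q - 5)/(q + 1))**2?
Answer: -1993/4 ≈ -498.25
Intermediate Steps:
Q(q) = 2 + (4 + q + (-5 + q)/(1 + q))**2 (Q(q) = 2 + ((q + 4) + (q - 5)/(q + 1))**2 = 2 + ((4 + q) + (-5 + q)/(1 + q))**2 = 2 + (4 + q + (-5 + q)/(1 + q))**2)
-494 - Q(-1*5) = -494 - (2 + (-1 + (-1*5)**2 + 6*(-1*5))**2/(1 - 1*5)**2) = -494 - (2 + (-1 + (-5)**2 + 6*(-5))**2/(1 - 5)**2) = -494 - (2 + (-1 + 25 - 30)**2/(-4)**2) = -494 - (2 + (1/16)*(-6)**2) = -494 - (2 + (1/16)*36) = -494 - (2 + 9/4) = -494 - 1*17/4 = -494 - 17/4 = -1993/4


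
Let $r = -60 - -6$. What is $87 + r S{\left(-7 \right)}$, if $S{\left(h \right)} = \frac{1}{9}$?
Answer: $81$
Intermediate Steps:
$S{\left(h \right)} = \frac{1}{9}$
$r = -54$ ($r = -60 + 6 = -54$)
$87 + r S{\left(-7 \right)} = 87 - 6 = 81$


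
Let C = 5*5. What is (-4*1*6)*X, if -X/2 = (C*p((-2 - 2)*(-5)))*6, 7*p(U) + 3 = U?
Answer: 122400/7 ≈ 17486.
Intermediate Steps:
p(U) = -3/7 + U/7
C = 25
X = -5100/7 (X = -2*25*(-3/7 + ((-2 - 2)*(-5))/7)*6 = -2*25*(-3/7 + (-4*(-5))/7)*6 = -2*25*(-3/7 + (1/7)*20)*6 = -2*25*(-3/7 + 20/7)*6 = -2*25*(17/7)*6 = -850*6/7 = -2*2550/7 = -5100/7 ≈ -728.57)
(-4*1*6)*X = (-4*1*6)*(-5100/7) = -4*6*(-5100/7) = -24*(-5100/7) = 122400/7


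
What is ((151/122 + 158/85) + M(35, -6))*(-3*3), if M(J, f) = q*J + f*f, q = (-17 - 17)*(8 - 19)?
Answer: -1225338579/10370 ≈ -1.1816e+5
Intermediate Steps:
q = 374 (q = -34*(-11) = 374)
M(J, f) = f² + 374*J (M(J, f) = 374*J + f*f = 374*J + f² = f² + 374*J)
((151/122 + 158/85) + M(35, -6))*(-3*3) = ((151/122 + 158/85) + ((-6)² + 374*35))*(-3*3) = ((151*(1/122) + 158*(1/85)) + (36 + 13090))*(-9) = ((151/122 + 158/85) + 13126)*(-9) = (32111/10370 + 13126)*(-9) = (136148731/10370)*(-9) = -1225338579/10370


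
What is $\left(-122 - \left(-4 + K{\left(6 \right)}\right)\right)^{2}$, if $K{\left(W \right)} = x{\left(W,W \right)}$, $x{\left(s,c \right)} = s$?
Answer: $15376$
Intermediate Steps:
$K{\left(W \right)} = W$
$\left(-122 - \left(-4 + K{\left(6 \right)}\right)\right)^{2} = \left(-122 + \left(\left(2 \cdot 4 + \left(2 - 6\right)\right) - 6\right)\right)^{2} = \left(-122 + \left(\left(8 + \left(2 - 6\right)\right) - 6\right)\right)^{2} = \left(-122 + \left(\left(8 - 4\right) - 6\right)\right)^{2} = \left(-122 + \left(4 - 6\right)\right)^{2} = \left(-122 - 2\right)^{2} = \left(-124\right)^{2} = 15376$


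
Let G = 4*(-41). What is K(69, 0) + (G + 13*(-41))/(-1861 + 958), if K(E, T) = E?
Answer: 63004/903 ≈ 69.772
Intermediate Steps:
G = -164
K(69, 0) + (G + 13*(-41))/(-1861 + 958) = 69 + (-164 + 13*(-41))/(-1861 + 958) = 69 + (-164 - 533)/(-903) = 69 - 697*(-1/903) = 69 + 697/903 = 63004/903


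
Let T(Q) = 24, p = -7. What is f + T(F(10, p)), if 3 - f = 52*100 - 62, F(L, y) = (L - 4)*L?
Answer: -5111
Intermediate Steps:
F(L, y) = L*(-4 + L) (F(L, y) = (-4 + L)*L = L*(-4 + L))
f = -5135 (f = 3 - (52*100 - 62) = 3 - (5200 - 62) = 3 - 1*5138 = 3 - 5138 = -5135)
f + T(F(10, p)) = -5135 + 24 = -5111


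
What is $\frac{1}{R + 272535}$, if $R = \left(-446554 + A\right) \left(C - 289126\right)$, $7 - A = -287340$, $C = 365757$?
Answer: $- \frac{1}{12199919082} \approx -8.1968 \cdot 10^{-11}$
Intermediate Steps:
$A = 287347$ ($A = 7 - -287340 = 7 + 287340 = 287347$)
$R = -12200191617$ ($R = \left(-446554 + 287347\right) \left(365757 - 289126\right) = \left(-159207\right) 76631 = -12200191617$)
$\frac{1}{R + 272535} = \frac{1}{-12200191617 + 272535} = \frac{1}{-12199919082} = - \frac{1}{12199919082}$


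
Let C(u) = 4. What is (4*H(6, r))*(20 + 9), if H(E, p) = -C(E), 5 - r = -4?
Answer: -464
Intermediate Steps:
r = 9 (r = 5 - 1*(-4) = 5 + 4 = 9)
H(E, p) = -4 (H(E, p) = -1*4 = -4)
(4*H(6, r))*(20 + 9) = (4*(-4))*(20 + 9) = -16*29 = -464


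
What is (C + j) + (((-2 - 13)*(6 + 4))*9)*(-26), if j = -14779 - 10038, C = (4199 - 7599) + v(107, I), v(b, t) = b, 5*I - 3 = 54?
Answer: 6990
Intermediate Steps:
I = 57/5 (I = ⅗ + (⅕)*54 = ⅗ + 54/5 = 57/5 ≈ 11.400)
C = -3293 (C = (4199 - 7599) + 107 = -3400 + 107 = -3293)
j = -24817
(C + j) + (((-2 - 13)*(6 + 4))*9)*(-26) = (-3293 - 24817) + (((-2 - 13)*(6 + 4))*9)*(-26) = -28110 + (-15*10*9)*(-26) = -28110 - 150*9*(-26) = -28110 - 1350*(-26) = -28110 + 35100 = 6990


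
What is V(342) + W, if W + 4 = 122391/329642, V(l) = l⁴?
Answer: 4509692859811855/329642 ≈ 1.3681e+10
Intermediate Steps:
W = -1196177/329642 (W = -4 + 122391/329642 = -1196177/329642 ≈ -3.6287)
V(342) + W = 342⁴ - 1196177/329642 = 13680577296 - 1196177/329642 = 4509692859811855/329642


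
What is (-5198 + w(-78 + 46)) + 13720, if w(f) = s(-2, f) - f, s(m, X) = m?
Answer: 8552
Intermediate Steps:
w(f) = -2 - f
(-5198 + w(-78 + 46)) + 13720 = (-5198 + (-2 - (-78 + 46))) + 13720 = (-5198 + (-2 - 1*(-32))) + 13720 = (-5198 + (-2 + 32)) + 13720 = (-5198 + 30) + 13720 = -5168 + 13720 = 8552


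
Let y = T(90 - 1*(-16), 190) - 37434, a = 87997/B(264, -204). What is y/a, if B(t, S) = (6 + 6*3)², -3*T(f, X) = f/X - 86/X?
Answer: -58525440/238849 ≈ -245.03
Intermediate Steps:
T(f, X) = 86/(3*X) - f/(3*X) (T(f, X) = -(f/X - 86/X)/3 = -(-86/X + f/X)/3 = 86/(3*X) - f/(3*X))
B(t, S) = 576 (B(t, S) = (6 + 18)² = 24² = 576)
a = 87997/576 ≈ 152.77
y = -2133740/57 (y = (⅓)*(86 - (90 - 1*(-16)))/190 - 37434 = (⅓)*(1/190)*(86 - (90 + 16)) - 37434 = (⅓)*(1/190)*(86 - 1*106) - 37434 = (⅓)*(1/190)*(86 - 106) - 37434 = (⅓)*(1/190)*(-20) - 37434 = -2/57 - 37434 = -2133740/57 ≈ -37434.)
y/a = -2133740/(57*87997/576) = -2133740/57*576/87997 = -58525440/238849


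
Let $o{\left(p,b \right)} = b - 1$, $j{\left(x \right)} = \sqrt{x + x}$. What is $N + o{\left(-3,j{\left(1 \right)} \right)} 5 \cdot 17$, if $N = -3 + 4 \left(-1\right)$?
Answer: $-92 + 85 \sqrt{2} \approx 28.208$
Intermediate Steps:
$j{\left(x \right)} = \sqrt{2} \sqrt{x}$ ($j{\left(x \right)} = \sqrt{2 x} = \sqrt{2} \sqrt{x}$)
$N = -7$ ($N = -3 - 4 = -7$)
$o{\left(p,b \right)} = -1 + b$
$N + o{\left(-3,j{\left(1 \right)} \right)} 5 \cdot 17 = -7 + \left(-1 + \sqrt{2} \sqrt{1}\right) 5 \cdot 17 = -7 + \left(-1 + \sqrt{2} \cdot 1\right) 85 = -7 + \left(-1 + \sqrt{2}\right) 85 = -7 - \left(85 - 85 \sqrt{2}\right) = -92 + 85 \sqrt{2}$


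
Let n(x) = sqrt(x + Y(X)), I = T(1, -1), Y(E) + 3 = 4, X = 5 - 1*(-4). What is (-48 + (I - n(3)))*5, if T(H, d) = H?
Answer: -245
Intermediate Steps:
X = 9 (X = 5 + 4 = 9)
Y(E) = 1 (Y(E) = -3 + 4 = 1)
I = 1
n(x) = sqrt(1 + x) (n(x) = sqrt(x + 1) = sqrt(1 + x))
(-48 + (I - n(3)))*5 = (-48 + (1 - sqrt(1 + 3)))*5 = (-48 + (1 - sqrt(4)))*5 = (-48 + (1 - 1*2))*5 = (-48 + (1 - 2))*5 = (-48 - 1)*5 = -49*5 = -245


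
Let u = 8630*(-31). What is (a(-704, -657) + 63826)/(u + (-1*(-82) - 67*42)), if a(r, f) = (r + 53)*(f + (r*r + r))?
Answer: 321696179/270262 ≈ 1190.3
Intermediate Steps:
u = -267530
a(r, f) = (53 + r)*(f + r + r**2) (a(r, f) = (53 + r)*(f + (r**2 + r)) = (53 + r)*(f + (r + r**2)) = (53 + r)*(f + r + r**2))
(a(-704, -657) + 63826)/(u + (-1*(-82) - 67*42)) = (((-704)**3 + 53*(-657) + 53*(-704) + 54*(-704)**2 - 657*(-704)) + 63826)/(-267530 + (-1*(-82) - 67*42)) = ((-348913664 - 34821 - 37312 + 54*495616 + 462528) + 63826)/(-267530 + (82 - 2814)) = ((-348913664 - 34821 - 37312 + 26763264 + 462528) + 63826)/(-267530 - 2732) = (-321760005 + 63826)/(-270262) = -321696179*(-1/270262) = 321696179/270262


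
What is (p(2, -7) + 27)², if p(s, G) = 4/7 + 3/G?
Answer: 36100/49 ≈ 736.73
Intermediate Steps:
p(s, G) = 4/7 + 3/G (p(s, G) = 4*(⅐) + 3/G = 4/7 + 3/G)
(p(2, -7) + 27)² = ((4/7 + 3/(-7)) + 27)² = ((4/7 + 3*(-⅐)) + 27)² = ((4/7 - 3/7) + 27)² = (⅐ + 27)² = (190/7)² = 36100/49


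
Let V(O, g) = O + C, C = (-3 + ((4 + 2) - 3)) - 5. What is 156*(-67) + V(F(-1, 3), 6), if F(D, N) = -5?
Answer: -10462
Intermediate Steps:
C = -5 (C = (-3 + (6 - 3)) - 5 = (-3 + 3) - 5 = 0 - 5 = -5)
V(O, g) = -5 + O (V(O, g) = O - 5 = -5 + O)
156*(-67) + V(F(-1, 3), 6) = 156*(-67) + (-5 - 5) = -10452 - 10 = -10462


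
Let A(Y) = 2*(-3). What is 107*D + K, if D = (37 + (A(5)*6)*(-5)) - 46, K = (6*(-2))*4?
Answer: 18249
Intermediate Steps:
K = -48 (K = -12*4 = -48)
A(Y) = -6
D = 171 (D = (37 - 6*6*(-5)) - 46 = (37 - 36*(-5)) - 46 = (37 + 180) - 46 = 217 - 46 = 171)
107*D + K = 107*171 - 48 = 18297 - 48 = 18249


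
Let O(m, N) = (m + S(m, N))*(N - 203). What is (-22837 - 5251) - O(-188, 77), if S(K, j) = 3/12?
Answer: -103489/2 ≈ -51745.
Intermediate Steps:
S(K, j) = ¼ (S(K, j) = 3*(1/12) = ¼)
O(m, N) = (-203 + N)*(¼ + m) (O(m, N) = (m + ¼)*(N - 203) = (¼ + m)*(-203 + N) = (-203 + N)*(¼ + m))
(-22837 - 5251) - O(-188, 77) = (-22837 - 5251) - (-203/4 - 203*(-188) + (¼)*77 + 77*(-188)) = -28088 - (-203/4 + 38164 + 77/4 - 14476) = -28088 - 1*47313/2 = -28088 - 47313/2 = -103489/2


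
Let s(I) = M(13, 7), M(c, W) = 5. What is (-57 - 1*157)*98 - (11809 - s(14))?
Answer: -32776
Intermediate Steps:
s(I) = 5
(-57 - 1*157)*98 - (11809 - s(14)) = (-57 - 1*157)*98 - (11809 - 1*5) = (-57 - 157)*98 - (11809 - 5) = -214*98 - 1*11804 = -20972 - 11804 = -32776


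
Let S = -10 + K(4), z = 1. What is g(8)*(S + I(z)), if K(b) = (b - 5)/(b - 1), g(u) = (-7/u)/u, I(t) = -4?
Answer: 301/192 ≈ 1.5677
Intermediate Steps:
g(u) = -7/u²
K(b) = (-5 + b)/(-1 + b)
S = -31/3 (S = -10 + (-5 + 4)/(-1 + 4) = -10 - 1/3 = -10 + (⅓)*(-1) = -10 - ⅓ = -31/3 ≈ -10.333)
g(8)*(S + I(z)) = (-7/8²)*(-31/3 - 4) = -7*1/64*(-43/3) = -7/64*(-43/3) = 301/192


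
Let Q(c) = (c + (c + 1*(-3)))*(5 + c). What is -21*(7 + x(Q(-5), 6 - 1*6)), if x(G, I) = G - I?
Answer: -147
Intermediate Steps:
Q(c) = (-3 + 2*c)*(5 + c) (Q(c) = (c + (c - 3))*(5 + c) = (c + (-3 + c))*(5 + c) = (-3 + 2*c)*(5 + c))
-21*(7 + x(Q(-5), 6 - 1*6)) = -21*(7 + ((-15 + 2*(-5)² + 7*(-5)) - (6 - 1*6))) = -21*(7 + ((-15 + 2*25 - 35) - (6 - 6))) = -21*(7 + ((-15 + 50 - 35) - 1*0)) = -21*(7 + (0 + 0)) = -21*(7 + 0) = -21*7 = -147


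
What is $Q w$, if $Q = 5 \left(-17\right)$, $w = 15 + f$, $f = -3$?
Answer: $-1020$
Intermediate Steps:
$w = 12$ ($w = 15 - 3 = 12$)
$Q = -85$
$Q w = \left(-85\right) 12 = -1020$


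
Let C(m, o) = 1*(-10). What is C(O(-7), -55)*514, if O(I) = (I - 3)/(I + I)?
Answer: -5140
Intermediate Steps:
O(I) = (-3 + I)/(2*I) (O(I) = (-3 + I)/((2*I)) = (-3 + I)*(1/(2*I)) = (-3 + I)/(2*I))
C(m, o) = -10
C(O(-7), -55)*514 = -10*514 = -5140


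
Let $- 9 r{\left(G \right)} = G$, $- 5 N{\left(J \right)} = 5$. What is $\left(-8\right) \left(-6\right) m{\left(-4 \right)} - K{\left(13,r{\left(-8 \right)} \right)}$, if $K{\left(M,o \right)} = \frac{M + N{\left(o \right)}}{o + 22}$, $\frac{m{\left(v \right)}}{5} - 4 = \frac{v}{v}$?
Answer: $\frac{123546}{103} \approx 1199.5$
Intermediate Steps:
$N{\left(J \right)} = -1$ ($N{\left(J \right)} = \left(- \frac{1}{5}\right) 5 = -1$)
$r{\left(G \right)} = - \frac{G}{9}$
$m{\left(v \right)} = 25$ ($m{\left(v \right)} = 20 + 5 \frac{v}{v} = 20 + 5 \cdot 1 = 20 + 5 = 25$)
$K{\left(M,o \right)} = \frac{-1 + M}{22 + o}$ ($K{\left(M,o \right)} = \frac{M - 1}{o + 22} = \frac{-1 + M}{22 + o}$)
$\left(-8\right) \left(-6\right) m{\left(-4 \right)} - K{\left(13,r{\left(-8 \right)} \right)} = \left(-8\right) \left(-6\right) 25 - \frac{-1 + 13}{22 - - \frac{8}{9}} = 48 \cdot 25 - \frac{1}{22 + \frac{8}{9}} \cdot 12 = 1200 - \frac{1}{\frac{206}{9}} \cdot 12 = 1200 - \frac{9}{206} \cdot 12 = 1200 - \frac{54}{103} = \frac{123546}{103}$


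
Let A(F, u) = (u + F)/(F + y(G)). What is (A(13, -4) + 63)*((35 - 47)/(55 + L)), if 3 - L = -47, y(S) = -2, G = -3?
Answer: -2808/385 ≈ -7.2935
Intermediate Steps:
L = 50 (L = 3 - 1*(-47) = 3 + 47 = 50)
A(F, u) = (F + u)/(-2 + F) (A(F, u) = (u + F)/(F - 2) = (F + u)/(-2 + F))
(A(13, -4) + 63)*((35 - 47)/(55 + L)) = ((13 - 4)/(-2 + 13) + 63)*((35 - 47)/(55 + 50)) = (9/11 + 63)*(-12/105) = ((1/11)*9 + 63)*(-12*1/105) = (9/11 + 63)*(-4/35) = (702/11)*(-4/35) = -2808/385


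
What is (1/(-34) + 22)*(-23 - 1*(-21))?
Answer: -747/17 ≈ -43.941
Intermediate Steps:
(1/(-34) + 22)*(-23 - 1*(-21)) = (-1/34 + 22)*(-23 + 21) = (747/34)*(-2) = -747/17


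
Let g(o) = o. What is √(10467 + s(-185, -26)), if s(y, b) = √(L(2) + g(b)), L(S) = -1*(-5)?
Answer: √(10467 + I*√21) ≈ 102.31 + 0.0224*I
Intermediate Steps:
L(S) = 5
s(y, b) = √(5 + b)
√(10467 + s(-185, -26)) = √(10467 + √(5 - 26)) = √(10467 + √(-21)) = √(10467 + I*√21)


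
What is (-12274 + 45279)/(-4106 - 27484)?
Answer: -6601/6318 ≈ -1.0448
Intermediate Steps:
(-12274 + 45279)/(-4106 - 27484) = 33005/(-31590) = 33005*(-1/31590) = -6601/6318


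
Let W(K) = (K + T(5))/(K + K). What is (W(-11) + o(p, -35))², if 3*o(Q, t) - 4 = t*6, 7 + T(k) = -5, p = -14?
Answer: 19918369/4356 ≈ 4572.6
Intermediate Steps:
T(k) = -12 (T(k) = -7 - 5 = -12)
W(K) = (-12 + K)/(2*K) (W(K) = (K - 12)/(K + K) = (-12 + K)/((2*K)) = (-12 + K)*(1/(2*K)) = (-12 + K)/(2*K))
o(Q, t) = 4/3 + 2*t (o(Q, t) = 4/3 + (t*6)/3 = 4/3 + (6*t)/3 = 4/3 + 2*t)
(W(-11) + o(p, -35))² = ((½)*(-12 - 11)/(-11) + (4/3 + 2*(-35)))² = ((½)*(-1/11)*(-23) + (4/3 - 70))² = (23/22 - 206/3)² = (-4463/66)² = 19918369/4356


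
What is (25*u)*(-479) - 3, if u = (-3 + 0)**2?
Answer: -107778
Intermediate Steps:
u = 9 (u = (-3)**2 = 9)
(25*u)*(-479) - 3 = (25*9)*(-479) - 3 = 225*(-479) - 3 = -107775 - 3 = -107778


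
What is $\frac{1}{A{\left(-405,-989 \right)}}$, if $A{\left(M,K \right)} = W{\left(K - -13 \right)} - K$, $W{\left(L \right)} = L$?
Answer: $\frac{1}{13} \approx 0.076923$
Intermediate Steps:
$A{\left(M,K \right)} = 13$ ($A{\left(M,K \right)} = \left(K - -13\right) - K = \left(K + 13\right) - K = \left(13 + K\right) - K = 13$)
$\frac{1}{A{\left(-405,-989 \right)}} = \frac{1}{13}$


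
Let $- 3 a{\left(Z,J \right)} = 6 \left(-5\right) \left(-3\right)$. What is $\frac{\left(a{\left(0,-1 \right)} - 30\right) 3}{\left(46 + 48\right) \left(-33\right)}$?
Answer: $\frac{30}{517} \approx 0.058027$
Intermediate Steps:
$a{\left(Z,J \right)} = -30$ ($a{\left(Z,J \right)} = - \frac{6 \left(-5\right) \left(-3\right)}{3} = - \frac{\left(-30\right) \left(-3\right)}{3} = \left(- \frac{1}{3}\right) 90 = -30$)
$\frac{\left(a{\left(0,-1 \right)} - 30\right) 3}{\left(46 + 48\right) \left(-33\right)} = \frac{\left(-30 - 30\right) 3}{\left(46 + 48\right) \left(-33\right)} = \frac{\left(-60\right) 3}{94 \left(-33\right)} = - \frac{180}{-3102} = \left(-180\right) \left(- \frac{1}{3102}\right) = \frac{30}{517}$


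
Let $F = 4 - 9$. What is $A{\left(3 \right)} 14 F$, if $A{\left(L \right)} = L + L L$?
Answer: $-840$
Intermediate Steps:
$F = -5$ ($F = 4 - 9 = -5$)
$A{\left(L \right)} = L + L^{2}$
$A{\left(3 \right)} 14 F = 3 \left(1 + 3\right) 14 \left(-5\right) = 3 \cdot 4 \cdot 14 \left(-5\right) = 12 \cdot 14 \left(-5\right) = 168 \left(-5\right) = -840$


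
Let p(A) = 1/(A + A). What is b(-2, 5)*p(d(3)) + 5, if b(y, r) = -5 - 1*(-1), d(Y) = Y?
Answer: 13/3 ≈ 4.3333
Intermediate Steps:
p(A) = 1/(2*A)
b(y, r) = -4 (b(y, r) = -5 + 1 = -4)
b(-2, 5)*p(d(3)) + 5 = -2/3 + 5 = -4*⅙ + 5 = -⅔ + 5 = 13/3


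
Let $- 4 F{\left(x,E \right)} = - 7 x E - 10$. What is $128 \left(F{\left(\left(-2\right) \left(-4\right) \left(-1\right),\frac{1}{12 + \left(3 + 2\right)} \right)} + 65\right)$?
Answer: $\frac{145088}{17} \approx 8534.6$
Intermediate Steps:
$F{\left(x,E \right)} = \frac{5}{2} + \frac{7 E x}{4}$ ($F{\left(x,E \right)} = - \frac{- 7 x E - 10}{4} = - \frac{- 7 E x - 10}{4} = - \frac{-10 - 7 E x}{4} = \frac{5}{2} + \frac{7 E x}{4}$)
$128 \left(F{\left(\left(-2\right) \left(-4\right) \left(-1\right),\frac{1}{12 + \left(3 + 2\right)} \right)} + 65\right) = 128 \left(\left(\frac{5}{2} + \frac{7 \left(-2\right) \left(-4\right) \left(-1\right)}{4 \left(12 + \left(3 + 2\right)\right)}\right) + 65\right) = 128 \left(\left(\frac{5}{2} + \frac{7 \cdot 8 \left(-1\right)}{4 \left(12 + 5\right)}\right) + 65\right) = 128 \left(\left(\frac{5}{2} + \frac{7}{4} \cdot \frac{1}{17} \left(-8\right)\right) + 65\right) = 128 \left(\left(\frac{5}{2} - \frac{14}{17}\right) + 65\right) = 128 \left(\frac{57}{34} + 65\right) = 128 \cdot \frac{2267}{34} = \frac{145088}{17}$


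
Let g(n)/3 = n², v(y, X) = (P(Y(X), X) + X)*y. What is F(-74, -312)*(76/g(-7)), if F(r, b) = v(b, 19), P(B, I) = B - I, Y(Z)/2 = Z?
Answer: -300352/49 ≈ -6129.6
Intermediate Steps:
Y(Z) = 2*Z
v(y, X) = 2*X*y (v(y, X) = ((2*X - X) + X)*y = (X + X)*y = (2*X)*y = 2*X*y)
F(r, b) = 38*b (F(r, b) = 2*19*b = 38*b)
g(n) = 3*n²
F(-74, -312)*(76/g(-7)) = (38*(-312))*(76/((3*(-7)²))) = -901056/(3*49) = -901056/147 = -11856*76/147 = -300352/49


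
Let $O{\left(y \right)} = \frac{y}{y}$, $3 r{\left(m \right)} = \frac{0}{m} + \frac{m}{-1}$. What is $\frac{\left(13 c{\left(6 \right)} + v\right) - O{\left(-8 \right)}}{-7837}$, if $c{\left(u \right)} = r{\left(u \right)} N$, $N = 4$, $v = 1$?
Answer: $\frac{104}{7837} \approx 0.01327$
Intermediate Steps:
$r{\left(m \right)} = - \frac{m}{3}$ ($r{\left(m \right)} = \frac{\frac{0}{m} + \frac{m}{-1}}{3} = \frac{0 + m \left(-1\right)}{3} = \frac{0 - m}{3} = \frac{\left(-1\right) m}{3} = - \frac{m}{3}$)
$c{\left(u \right)} = - \frac{4 u}{3}$ ($c{\left(u \right)} = - \frac{u}{3} \cdot 4 = - \frac{4 u}{3}$)
$O{\left(y \right)} = 1$
$\frac{\left(13 c{\left(6 \right)} + v\right) - O{\left(-8 \right)}}{-7837} = \frac{\left(13 \left(\left(- \frac{4}{3}\right) 6\right) + 1\right) - 1}{-7837} = \left(\left(13 \left(-8\right) + 1\right) - 1\right) \left(- \frac{1}{7837}\right) = \left(\left(-104 + 1\right) - 1\right) \left(- \frac{1}{7837}\right) = \left(-103 - 1\right) \left(- \frac{1}{7837}\right) = \left(-104\right) \left(- \frac{1}{7837}\right) = \frac{104}{7837}$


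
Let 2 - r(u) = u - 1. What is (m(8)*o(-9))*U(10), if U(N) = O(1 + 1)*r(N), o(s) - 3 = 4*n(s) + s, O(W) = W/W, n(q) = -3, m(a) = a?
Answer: 1008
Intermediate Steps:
O(W) = 1
r(u) = 3 - u (r(u) = 2 - (u - 1) = 2 - (-1 + u) = 2 + (1 - u) = 3 - u)
o(s) = -9 + s (o(s) = 3 + (4*(-3) + s) = 3 + (-12 + s) = -9 + s)
U(N) = 3 - N (U(N) = 1*(3 - N) = 3 - N)
(m(8)*o(-9))*U(10) = (8*(-9 - 9))*(3 - 1*10) = (8*(-18))*(3 - 10) = -144*(-7) = 1008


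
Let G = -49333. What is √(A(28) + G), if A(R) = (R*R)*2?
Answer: I*√47765 ≈ 218.55*I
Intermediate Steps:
A(R) = 2*R² (A(R) = R²*2 = 2*R²)
√(A(28) + G) = √(2*28² - 49333) = √(2*784 - 49333) = √(1568 - 49333) = √(-47765) = I*√47765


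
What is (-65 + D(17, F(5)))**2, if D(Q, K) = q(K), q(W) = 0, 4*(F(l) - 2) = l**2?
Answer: 4225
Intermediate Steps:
F(l) = 2 + l**2/4
D(Q, K) = 0
(-65 + D(17, F(5)))**2 = (-65 + 0)**2 = (-65)**2 = 4225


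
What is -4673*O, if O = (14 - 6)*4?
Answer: -149536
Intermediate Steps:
O = 32 (O = 8*4 = 32)
-4673*O = -4673*32 = -149536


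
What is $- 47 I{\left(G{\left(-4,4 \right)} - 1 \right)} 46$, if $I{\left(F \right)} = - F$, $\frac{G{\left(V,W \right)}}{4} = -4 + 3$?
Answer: $-10810$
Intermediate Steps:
$G{\left(V,W \right)} = -4$ ($G{\left(V,W \right)} = 4 \left(-4 + 3\right) = 4 \left(-1\right) = -4$)
$- 47 I{\left(G{\left(-4,4 \right)} - 1 \right)} 46 = - 47 \left(- (-4 - 1)\right) 46 = - 47 \left(\left(-1\right) \left(-5\right)\right) 46 = \left(-47\right) 5 \cdot 46 = \left(-235\right) 46 = -10810$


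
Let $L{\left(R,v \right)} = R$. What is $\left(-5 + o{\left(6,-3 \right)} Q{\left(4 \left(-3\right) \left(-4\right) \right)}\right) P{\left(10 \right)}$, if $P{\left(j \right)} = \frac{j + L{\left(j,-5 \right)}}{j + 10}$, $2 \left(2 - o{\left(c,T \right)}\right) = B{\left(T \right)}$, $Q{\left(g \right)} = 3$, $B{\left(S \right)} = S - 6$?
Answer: $\frac{29}{2} \approx 14.5$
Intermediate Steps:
$B{\left(S \right)} = -6 + S$ ($B{\left(S \right)} = S - 6 = -6 + S$)
$o{\left(c,T \right)} = 5 - \frac{T}{2}$ ($o{\left(c,T \right)} = 2 - \frac{-6 + T}{2} = 2 - \left(-3 + \frac{T}{2}\right) = 5 - \frac{T}{2}$)
$P{\left(j \right)} = \frac{2 j}{10 + j}$ ($P{\left(j \right)} = \frac{j + j}{j + 10} = \frac{2 j}{10 + j}$)
$\left(-5 + o{\left(6,-3 \right)} Q{\left(4 \left(-3\right) \left(-4\right) \right)}\right) P{\left(10 \right)} = \left(-5 + \left(5 - - \frac{3}{2}\right) 3\right) 2 \cdot 10 \frac{1}{10 + 10} = \left(-5 + \left(5 + \frac{3}{2}\right) 3\right) 2 \cdot 10 \cdot \frac{1}{20} = \left(-5 + \frac{13}{2} \cdot 3\right) 2 \cdot 10 \cdot \frac{1}{20} = \left(-5 + \frac{39}{2}\right) 1 = \frac{29}{2} \cdot 1 = \frac{29}{2}$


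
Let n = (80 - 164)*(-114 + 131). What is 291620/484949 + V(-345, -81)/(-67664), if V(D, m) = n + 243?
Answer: 20306840245/32813589136 ≈ 0.61885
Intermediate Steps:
n = -1428 (n = -84*17 = -1428)
V(D, m) = -1185 (V(D, m) = -1428 + 243 = -1185)
291620/484949 + V(-345, -81)/(-67664) = 291620/484949 - 1185/(-67664) = 291620*(1/484949) - 1185*(-1/67664) = 291620/484949 + 1185/67664 = 20306840245/32813589136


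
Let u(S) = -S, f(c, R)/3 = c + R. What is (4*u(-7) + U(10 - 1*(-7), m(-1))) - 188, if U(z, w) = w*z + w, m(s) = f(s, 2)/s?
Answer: -214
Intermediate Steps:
f(c, R) = 3*R + 3*c (f(c, R) = 3*(c + R) = 3*(R + c) = 3*R + 3*c)
m(s) = (6 + 3*s)/s (m(s) = (3*2 + 3*s)/s = (6 + 3*s)/s)
U(z, w) = w + w*z
(4*u(-7) + U(10 - 1*(-7), m(-1))) - 188 = (4*(-1*(-7)) + (3 + 6/(-1))*(1 + (10 - 1*(-7)))) - 188 = (4*7 + (3 + 6*(-1))*(1 + (10 + 7))) - 188 = (28 + (3 - 6)*(1 + 17)) - 188 = (28 - 3*18) - 188 = (28 - 54) - 188 = -26 - 188 = -214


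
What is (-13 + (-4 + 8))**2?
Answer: 81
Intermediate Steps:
(-13 + (-4 + 8))**2 = (-13 + 4)**2 = (-9)**2 = 81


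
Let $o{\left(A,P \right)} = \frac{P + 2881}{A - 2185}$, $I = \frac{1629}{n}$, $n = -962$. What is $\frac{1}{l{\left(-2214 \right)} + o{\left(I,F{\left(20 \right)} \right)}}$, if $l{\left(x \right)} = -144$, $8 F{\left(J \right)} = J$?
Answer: $- \frac{2103599}{305692183} \approx -0.0068814$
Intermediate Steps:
$F{\left(J \right)} = \frac{J}{8}$
$I = - \frac{1629}{962}$ ($I = \frac{1629}{-962} = 1629 \left(- \frac{1}{962}\right) = - \frac{1629}{962} \approx -1.6933$)
$o{\left(A,P \right)} = \frac{2881 + P}{-2185 + A}$
$\frac{1}{l{\left(-2214 \right)} + o{\left(I,F{\left(20 \right)} \right)}} = \frac{1}{-144 + \frac{2881 + \frac{1}{8} \cdot 20}{-2185 - \frac{1629}{962}}} = \frac{1}{-144 + \frac{2881 + \frac{5}{2}}{- \frac{2103599}{962}}} = \frac{1}{-144 - \frac{2773927}{2103599}} = \frac{1}{- \frac{305692183}{2103599}} = - \frac{2103599}{305692183}$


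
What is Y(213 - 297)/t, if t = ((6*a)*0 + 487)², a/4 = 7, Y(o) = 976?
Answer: 976/237169 ≈ 0.0041152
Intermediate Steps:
a = 28 (a = 4*7 = 28)
t = 237169 (t = ((6*28)*0 + 487)² = (168*0 + 487)² = (0 + 487)² = 487² = 237169)
Y(213 - 297)/t = 976/237169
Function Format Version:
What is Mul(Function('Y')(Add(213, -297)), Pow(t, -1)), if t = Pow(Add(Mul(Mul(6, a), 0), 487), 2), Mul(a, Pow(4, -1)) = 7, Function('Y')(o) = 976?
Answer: Rational(976, 237169) ≈ 0.0041152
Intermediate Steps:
a = 28 (a = Mul(4, 7) = 28)
t = 237169 (t = Pow(Add(Mul(Mul(6, 28), 0), 487), 2) = Pow(Add(Mul(168, 0), 487), 2) = Pow(Add(0, 487), 2) = Pow(487, 2) = 237169)
Mul(Function('Y')(Add(213, -297)), Pow(t, -1)) = Mul(976, Pow(237169, -1)) = Mul(976, Rational(1, 237169)) = Rational(976, 237169)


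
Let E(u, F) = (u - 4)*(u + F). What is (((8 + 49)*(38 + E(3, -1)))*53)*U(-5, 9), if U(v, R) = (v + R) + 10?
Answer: 1522584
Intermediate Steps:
U(v, R) = 10 + R + v (U(v, R) = (R + v) + 10 = 10 + R + v)
E(u, F) = (-4 + u)*(F + u)
(((8 + 49)*(38 + E(3, -1)))*53)*U(-5, 9) = (((8 + 49)*(38 + (3**2 - 4*(-1) - 4*3 - 1*3)))*53)*(10 + 9 - 5) = ((57*(38 + (9 + 4 - 12 - 3)))*53)*14 = ((57*(38 - 2))*53)*14 = ((57*36)*53)*14 = (2052*53)*14 = 108756*14 = 1522584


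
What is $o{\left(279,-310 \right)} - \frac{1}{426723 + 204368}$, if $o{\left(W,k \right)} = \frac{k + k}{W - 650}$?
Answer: $\frac{391276049}{234134761} \approx 1.6712$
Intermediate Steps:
$o{\left(W,k \right)} = \frac{2 k}{-650 + W}$
$o{\left(279,-310 \right)} - \frac{1}{426723 + 204368} = 2 \left(-310\right) \frac{1}{-650 + 279} - \frac{1}{426723 + 204368} = 2 \left(-310\right) \frac{1}{-371} - \frac{1}{631091} = 2 \left(-310\right) \left(- \frac{1}{371}\right) - \frac{1}{631091} = \frac{620}{371} - \frac{1}{631091} = \frac{391276049}{234134761}$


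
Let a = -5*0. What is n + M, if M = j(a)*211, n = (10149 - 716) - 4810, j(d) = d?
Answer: 4623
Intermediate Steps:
a = 0
n = 4623 (n = 9433 - 4810 = 4623)
M = 0 (M = 0*211 = 0)
n + M = 4623 + 0 = 4623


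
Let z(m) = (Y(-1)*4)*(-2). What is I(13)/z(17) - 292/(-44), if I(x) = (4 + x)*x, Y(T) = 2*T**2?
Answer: -1263/176 ≈ -7.1761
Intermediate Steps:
z(m) = -16 (z(m) = ((2*(-1)**2)*4)*(-2) = ((2*1)*4)*(-2) = (2*4)*(-2) = 8*(-2) = -16)
I(x) = x*(4 + x)
I(13)/z(17) - 292/(-44) = (13*(4 + 13))/(-16) - 292/(-44) = (13*17)*(-1/16) - 292*(-1/44) = 221*(-1/16) + 73/11 = -221/16 + 73/11 = -1263/176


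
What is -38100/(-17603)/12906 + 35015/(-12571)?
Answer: -1325729989945/475989010263 ≈ -2.7852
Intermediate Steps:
-38100/(-17603)/12906 + 35015/(-12571) = -38100*(-1/17603)*(1/12906) + 35015*(-1/12571) = (38100/17603)*(1/12906) - 35015/12571 = 6350/37864053 - 35015/12571 = -1325729989945/475989010263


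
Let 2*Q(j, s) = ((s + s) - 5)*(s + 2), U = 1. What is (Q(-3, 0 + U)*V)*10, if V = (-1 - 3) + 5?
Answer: -45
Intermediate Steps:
Q(j, s) = (-5 + 2*s)*(2 + s)/2 (Q(j, s) = (((s + s) - 5)*(s + 2))/2 = ((2*s - 5)*(2 + s))/2 = ((-5 + 2*s)*(2 + s))/2 = (-5 + 2*s)*(2 + s)/2)
V = 1 (V = -4 + 5 = 1)
(Q(-3, 0 + U)*V)*10 = ((-5 + (0 + 1)² - (0 + 1)/2)*1)*10 = ((-5 + 1² - ½*1)*1)*10 = ((-5 + 1 - ½)*1)*10 = -9/2*1*10 = -9/2*10 = -45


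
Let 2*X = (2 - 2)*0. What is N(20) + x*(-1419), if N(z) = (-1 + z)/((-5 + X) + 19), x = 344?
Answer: -6833885/14 ≈ -4.8813e+5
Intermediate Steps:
X = 0 (X = ((2 - 2)*0)/2 = (0*0)/2 = (1/2)*0 = 0)
N(z) = -1/14 + z/14 (N(z) = (-1 + z)/((-5 + 0) + 19) = (-1 + z)/(-5 + 19) = (-1 + z)/14 = (-1 + z)*(1/14) = -1/14 + z/14)
N(20) + x*(-1419) = (-1/14 + (1/14)*20) + 344*(-1419) = (-1/14 + 10/7) - 488136 = 19/14 - 488136 = -6833885/14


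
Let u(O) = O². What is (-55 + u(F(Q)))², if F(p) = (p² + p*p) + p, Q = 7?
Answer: 120340900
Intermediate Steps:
F(p) = p + 2*p² (F(p) = (p² + p²) + p = 2*p² + p = p + 2*p²)
(-55 + u(F(Q)))² = (-55 + (7*(1 + 2*7))²)² = (-55 + (7*(1 + 14))²)² = (-55 + (7*15)²)² = (-55 + 105²)² = (-55 + 11025)² = 10970² = 120340900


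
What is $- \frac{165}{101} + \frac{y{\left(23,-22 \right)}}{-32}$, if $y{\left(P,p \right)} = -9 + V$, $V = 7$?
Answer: $- \frac{2539}{1616} \approx -1.5712$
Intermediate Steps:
$y{\left(P,p \right)} = -2$ ($y{\left(P,p \right)} = -9 + 7 = -2$)
$- \frac{165}{101} + \frac{y{\left(23,-22 \right)}}{-32} = - \frac{165}{101} - \frac{2}{-32} = \left(-165\right) \frac{1}{101} - - \frac{1}{16} = - \frac{165}{101} + \frac{1}{16} = - \frac{2539}{1616}$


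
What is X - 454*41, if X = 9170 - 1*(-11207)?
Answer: 1763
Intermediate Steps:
X = 20377 (X = 9170 + 11207 = 20377)
X - 454*41 = 20377 - 454*41 = 20377 - 1*18614 = 20377 - 18614 = 1763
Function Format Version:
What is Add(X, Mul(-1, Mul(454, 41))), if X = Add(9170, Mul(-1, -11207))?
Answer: 1763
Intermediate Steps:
X = 20377 (X = Add(9170, 11207) = 20377)
Add(X, Mul(-1, Mul(454, 41))) = Add(20377, Mul(-1, Mul(454, 41))) = Add(20377, Mul(-1, 18614)) = Add(20377, -18614) = 1763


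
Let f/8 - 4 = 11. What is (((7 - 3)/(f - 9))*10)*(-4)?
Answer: -160/111 ≈ -1.4414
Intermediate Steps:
f = 120 (f = 32 + 8*11 = 32 + 88 = 120)
(((7 - 3)/(f - 9))*10)*(-4) = (((7 - 3)/(120 - 9))*10)*(-4) = ((4/111)*10)*(-4) = (40/111)*(-4) = -160/111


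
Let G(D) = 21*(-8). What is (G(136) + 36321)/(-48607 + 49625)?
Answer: 36153/1018 ≈ 35.514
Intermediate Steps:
G(D) = -168
(G(136) + 36321)/(-48607 + 49625) = (-168 + 36321)/(-48607 + 49625) = 36153/1018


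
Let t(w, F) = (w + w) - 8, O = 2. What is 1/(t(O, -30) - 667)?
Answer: -1/671 ≈ -0.0014903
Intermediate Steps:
t(w, F) = -8 + 2*w (t(w, F) = 2*w - 8 = -8 + 2*w)
1/(t(O, -30) - 667) = 1/((-8 + 2*2) - 667) = 1/((-8 + 4) - 667) = 1/(-4 - 667) = 1/(-671) = -1/671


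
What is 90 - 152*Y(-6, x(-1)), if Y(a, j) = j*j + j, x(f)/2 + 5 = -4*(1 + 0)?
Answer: -46422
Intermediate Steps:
x(f) = -18 (x(f) = -10 + 2*(-4*(1 + 0)) = -10 + 2*(-4*1) = -10 + 2*(-4) = -10 - 8 = -18)
Y(a, j) = j + j**2 (Y(a, j) = j**2 + j = j + j**2)
90 - 152*Y(-6, x(-1)) = 90 - (-2736)*(1 - 18) = 90 - (-2736)*(-17) = 90 - 152*306 = 90 - 46512 = -46422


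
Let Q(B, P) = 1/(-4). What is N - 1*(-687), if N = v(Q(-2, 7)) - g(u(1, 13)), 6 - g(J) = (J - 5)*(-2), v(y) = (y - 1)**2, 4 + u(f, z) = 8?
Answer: 10953/16 ≈ 684.56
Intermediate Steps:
u(f, z) = 4 (u(f, z) = -4 + 8 = 4)
Q(B, P) = -1/4
v(y) = (-1 + y)**2
g(J) = -4 + 2*J (g(J) = 6 - (J - 5)*(-2) = 6 - (-5 + J)*(-2) = 6 - (10 - 2*J) = 6 + (-10 + 2*J) = -4 + 2*J)
N = -39/16 (N = (-1 - 1/4)**2 - (-4 + 2*4) = (-5/4)**2 - (-4 + 8) = 25/16 - 1*4 = 25/16 - 4 = -39/16 ≈ -2.4375)
N - 1*(-687) = -39/16 - 1*(-687) = -39/16 + 687 = 10953/16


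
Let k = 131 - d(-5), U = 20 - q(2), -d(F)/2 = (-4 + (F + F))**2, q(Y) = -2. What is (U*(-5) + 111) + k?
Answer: 524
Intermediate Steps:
d(F) = -2*(-4 + 2*F)**2 (d(F) = -2*(-4 + (F + F))**2 = -2*(-4 + 2*F)**2)
U = 22 (U = 20 - 1*(-2) = 20 + 2 = 22)
k = 523 (k = 131 - (-8)*(-2 - 5)**2 = 131 - (-8)*(-7)**2 = 131 - (-8)*49 = 131 - 1*(-392) = 131 + 392 = 523)
(U*(-5) + 111) + k = (22*(-5) + 111) + 523 = (-110 + 111) + 523 = 1 + 523 = 524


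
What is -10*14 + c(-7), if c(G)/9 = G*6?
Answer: -518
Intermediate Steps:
c(G) = 54*G (c(G) = 9*(G*6) = 9*(6*G) = 54*G)
-10*14 + c(-7) = -10*14 + 54*(-7) = -140 - 378 = -518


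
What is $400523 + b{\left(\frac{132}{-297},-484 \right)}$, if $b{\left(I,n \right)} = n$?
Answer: $400039$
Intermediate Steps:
$400523 + b{\left(\frac{132}{-297},-484 \right)} = 400523 - 484 = 400039$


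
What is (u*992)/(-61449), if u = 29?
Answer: -28768/61449 ≈ -0.46816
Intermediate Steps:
(u*992)/(-61449) = (29*992)/(-61449) = 28768*(-1/61449) = -28768/61449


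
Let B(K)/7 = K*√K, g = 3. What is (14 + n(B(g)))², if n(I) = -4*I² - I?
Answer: 27858607 + 221676*√3 ≈ 2.8243e+7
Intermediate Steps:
B(K) = 7*K^(3/2) (B(K) = 7*(K*√K) = 7*K^(3/2))
n(I) = -I - 4*I²
(14 + n(B(g)))² = (14 - 7*3^(3/2)*(1 + 4*(7*3^(3/2))))² = (14 - 7*(3*√3)*(1 + 4*(7*(3*√3))))² = (14 - 21*√3*(1 + 4*(21*√3)))² = (14 - 21*√3*(1 + 84*√3))²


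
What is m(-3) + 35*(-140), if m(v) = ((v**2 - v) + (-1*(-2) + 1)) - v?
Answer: -4882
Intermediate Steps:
m(v) = 3 + v**2 - 2*v (m(v) = ((v**2 - v) + (2 + 1)) - v = ((v**2 - v) + 3) - v = (3 + v**2 - v) - v = 3 + v**2 - 2*v)
m(-3) + 35*(-140) = (3 + (-3)**2 - 2*(-3)) + 35*(-140) = (3 + 9 + 6) - 4900 = 18 - 4900 = -4882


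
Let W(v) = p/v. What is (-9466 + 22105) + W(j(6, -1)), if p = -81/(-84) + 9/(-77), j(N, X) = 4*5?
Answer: 77856501/6160 ≈ 12639.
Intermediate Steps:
j(N, X) = 20
p = 261/308 (p = -81*(-1/84) + 9*(-1/77) = 27/28 - 9/77 = 261/308 ≈ 0.84740)
W(v) = 261/(308*v)
(-9466 + 22105) + W(j(6, -1)) = (-9466 + 22105) + (261/308)/20 = 12639 + (261/308)*(1/20) = 12639 + 261/6160 = 77856501/6160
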